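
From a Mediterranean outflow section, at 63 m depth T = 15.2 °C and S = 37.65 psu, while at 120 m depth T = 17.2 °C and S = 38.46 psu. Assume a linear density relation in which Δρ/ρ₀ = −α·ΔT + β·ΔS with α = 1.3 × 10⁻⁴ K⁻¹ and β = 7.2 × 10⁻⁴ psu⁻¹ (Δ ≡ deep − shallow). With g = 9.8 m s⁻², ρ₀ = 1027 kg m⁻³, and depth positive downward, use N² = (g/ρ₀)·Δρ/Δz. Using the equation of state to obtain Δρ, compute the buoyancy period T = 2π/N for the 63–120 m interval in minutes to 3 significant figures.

ΔT = +2.0 K, ΔS = +0.81 psu (deep − shallow).
Δρ/ρ₀ = −αΔT + βΔS = -2.60 × 10⁻⁴ + 5.832 × 10⁻⁴ = 3.232 × 10⁻⁴, so Δρ ≈ 0.3319 kg m⁻³.
N² = (g/ρ₀)·Δρ/Δz = g·(Δρ/ρ₀)/Δz = 9.8 × 3.232 × 10⁻⁴ / 57 = 5.5568 × 10⁻⁵ s⁻².
N = √(5.5568 × 10⁻⁵) = 7.4544 × 10⁻³ rad s⁻¹ → T = 2π/N = 842.88 s = 14.048 min ≈ 14.0 min.

14.0 min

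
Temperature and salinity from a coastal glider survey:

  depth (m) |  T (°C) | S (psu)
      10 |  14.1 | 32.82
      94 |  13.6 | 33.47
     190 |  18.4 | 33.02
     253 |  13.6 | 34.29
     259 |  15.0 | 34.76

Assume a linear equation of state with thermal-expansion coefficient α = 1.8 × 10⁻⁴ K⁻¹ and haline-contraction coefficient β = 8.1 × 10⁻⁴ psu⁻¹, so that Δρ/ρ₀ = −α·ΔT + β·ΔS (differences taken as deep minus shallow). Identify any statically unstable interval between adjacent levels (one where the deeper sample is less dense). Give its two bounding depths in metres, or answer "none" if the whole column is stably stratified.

Evaluate Δρ/ρ₀ = −αΔT + βΔS across each adjacent pair:
  10–94 m: −αΔT+βΔS = −(1.8 × 10⁻⁴)(-0.5)+(8.1 × 10⁻⁴)(+0.65) = 6.2 × 10⁻⁴ → stable
  94–190 m: −αΔT+βΔS = −(1.8 × 10⁻⁴)(+4.8)+(8.1 × 10⁻⁴)(-0.45) = -1.2 × 10⁻³ → UNSTABLE
  190–253 m: −αΔT+βΔS = −(1.8 × 10⁻⁴)(-4.8)+(8.1 × 10⁻⁴)(+1.27) = 1.9 × 10⁻³ → stable
  253–259 m: −αΔT+βΔS = −(1.8 × 10⁻⁴)(+1.4)+(8.1 × 10⁻⁴)(+0.47) = 1.3 × 10⁻⁴ → stable
The 94–190 m interval has Δρ < 0: lighter water underlies denser water.

94–190 m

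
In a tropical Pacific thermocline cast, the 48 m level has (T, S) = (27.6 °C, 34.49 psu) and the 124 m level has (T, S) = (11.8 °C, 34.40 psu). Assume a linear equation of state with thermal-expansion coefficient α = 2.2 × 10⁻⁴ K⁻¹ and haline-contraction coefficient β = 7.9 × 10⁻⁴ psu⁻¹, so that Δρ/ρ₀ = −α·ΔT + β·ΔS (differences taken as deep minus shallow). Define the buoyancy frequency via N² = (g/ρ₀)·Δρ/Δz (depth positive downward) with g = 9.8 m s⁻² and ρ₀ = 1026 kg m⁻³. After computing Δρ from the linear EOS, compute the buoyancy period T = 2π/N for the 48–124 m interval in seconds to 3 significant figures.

ΔT = -15.8 K, ΔS = -0.09 psu (deep − shallow).
Δρ/ρ₀ = −αΔT + βΔS = 3.476 × 10⁻³ − 7.11 × 10⁻⁵ = 3.4049 × 10⁻³, so Δρ ≈ 3.493 kg m⁻³.
N² = (g/ρ₀)·Δρ/Δz = g·(Δρ/ρ₀)/Δz = 9.8 × 3.4049 × 10⁻³ / 76 = 4.3905 × 10⁻⁴ s⁻².
N = √(4.3905 × 10⁻⁴) = 0.020954 rad s⁻¹ → T = 2π/N = 299.86 s ≈ 300 s.

300 s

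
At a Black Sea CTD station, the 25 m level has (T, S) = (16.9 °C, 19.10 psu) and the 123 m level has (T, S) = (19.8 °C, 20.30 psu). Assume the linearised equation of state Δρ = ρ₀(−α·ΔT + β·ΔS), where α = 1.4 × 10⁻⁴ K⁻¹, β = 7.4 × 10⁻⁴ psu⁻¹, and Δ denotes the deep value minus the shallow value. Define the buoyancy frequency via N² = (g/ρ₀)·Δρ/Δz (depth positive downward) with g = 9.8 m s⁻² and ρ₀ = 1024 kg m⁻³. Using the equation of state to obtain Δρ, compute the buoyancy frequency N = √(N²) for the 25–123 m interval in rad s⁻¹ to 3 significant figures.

ΔT = +2.9 K, ΔS = +1.20 psu (deep − shallow).
Δρ/ρ₀ = −αΔT + βΔS = -4.06 × 10⁻⁴ + 8.88 × 10⁻⁴ = 4.82 × 10⁻⁴, so Δρ ≈ 0.4936 kg m⁻³.
N² = (g/ρ₀)·Δρ/Δz = g·(Δρ/ρ₀)/Δz = 9.8 × 4.82 × 10⁻⁴ / 98 = 4.8200 × 10⁻⁵ s⁻².
N = √(4.8200 × 10⁻⁵) = 6.9426 × 10⁻³ rad s⁻¹ ≈ 6.94 × 10⁻³ rad s⁻¹.

6.94 × 10⁻³ rad s⁻¹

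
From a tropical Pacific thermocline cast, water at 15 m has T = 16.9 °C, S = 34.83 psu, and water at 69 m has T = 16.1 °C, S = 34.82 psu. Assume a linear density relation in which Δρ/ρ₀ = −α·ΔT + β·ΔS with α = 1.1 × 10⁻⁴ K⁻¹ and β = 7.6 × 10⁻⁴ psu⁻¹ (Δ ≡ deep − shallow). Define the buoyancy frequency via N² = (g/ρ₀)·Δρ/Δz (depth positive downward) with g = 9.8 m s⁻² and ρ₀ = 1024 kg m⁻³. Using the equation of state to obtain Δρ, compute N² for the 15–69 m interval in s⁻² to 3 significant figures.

1.46 × 10⁻⁵ s⁻²

ΔT = -0.8 K, ΔS = -0.01 psu (deep − shallow).
Δρ/ρ₀ = −αΔT + βΔS = 8.80 × 10⁻⁵ − 7.60 × 10⁻⁶ = 8.04 × 10⁻⁵, so Δρ ≈ 0.08233 kg m⁻³.
N² = (g/ρ₀)·Δρ/Δz = g·(Δρ/ρ₀)/Δz = 9.8 × 8.04 × 10⁻⁵ / 54 = 1.4591 × 10⁻⁵ s⁻² ≈ 1.46 × 10⁻⁵ s⁻².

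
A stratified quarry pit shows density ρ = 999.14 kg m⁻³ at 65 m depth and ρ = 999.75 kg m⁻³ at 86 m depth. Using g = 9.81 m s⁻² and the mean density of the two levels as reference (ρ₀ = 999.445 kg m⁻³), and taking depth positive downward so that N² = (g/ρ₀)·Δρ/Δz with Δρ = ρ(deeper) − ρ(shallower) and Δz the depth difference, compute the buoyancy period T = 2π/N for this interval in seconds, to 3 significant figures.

372 s

Δρ = 999.75 − 999.14 = 0.61 kg m⁻³ over Δz = 86 − 65 = 21 m.
N² = (9.81/999.445) × (0.61/21) = 2.8512 × 10⁻⁴ s⁻².
N = √(2.8512 × 10⁻⁴) = 0.016885 rad s⁻¹, so T = 2π/N = 372.12 s ≈ 372 s.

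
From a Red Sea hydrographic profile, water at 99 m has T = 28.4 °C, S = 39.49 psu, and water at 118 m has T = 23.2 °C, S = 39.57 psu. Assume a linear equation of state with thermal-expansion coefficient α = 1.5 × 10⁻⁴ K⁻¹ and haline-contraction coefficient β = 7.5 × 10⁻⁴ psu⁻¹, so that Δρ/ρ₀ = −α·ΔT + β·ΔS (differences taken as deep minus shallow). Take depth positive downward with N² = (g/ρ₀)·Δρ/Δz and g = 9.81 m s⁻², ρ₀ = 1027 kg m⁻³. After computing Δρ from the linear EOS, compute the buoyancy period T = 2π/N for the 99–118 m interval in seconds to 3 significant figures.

302 s

ΔT = -5.2 K, ΔS = +0.08 psu (deep − shallow).
Δρ/ρ₀ = −αΔT + βΔS = 7.80 × 10⁻⁴ + 6.00 × 10⁻⁵ = 8.40 × 10⁻⁴, so Δρ ≈ 0.8627 kg m⁻³.
N² = (g/ρ₀)·Δρ/Δz = g·(Δρ/ρ₀)/Δz = 9.81 × 8.40 × 10⁻⁴ / 19 = 4.3371 × 10⁻⁴ s⁻².
N = √(4.3371 × 10⁻⁴) = 0.020826 rad s⁻¹ → T = 2π/N = 301.70 s ≈ 302 s.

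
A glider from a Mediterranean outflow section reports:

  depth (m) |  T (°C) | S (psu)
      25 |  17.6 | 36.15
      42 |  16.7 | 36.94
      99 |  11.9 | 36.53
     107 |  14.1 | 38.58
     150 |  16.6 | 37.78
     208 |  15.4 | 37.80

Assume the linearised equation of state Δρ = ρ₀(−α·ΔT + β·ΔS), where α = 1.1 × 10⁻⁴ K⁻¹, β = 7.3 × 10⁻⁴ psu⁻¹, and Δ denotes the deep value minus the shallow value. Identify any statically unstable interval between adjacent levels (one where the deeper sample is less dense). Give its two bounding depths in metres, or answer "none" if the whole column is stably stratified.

Evaluate Δρ/ρ₀ = −αΔT + βΔS across each adjacent pair:
  25–42 m: −αΔT+βΔS = −(1.1 × 10⁻⁴)(-0.9)+(7.3 × 10⁻⁴)(+0.79) = 6.8 × 10⁻⁴ → stable
  42–99 m: −αΔT+βΔS = −(1.1 × 10⁻⁴)(-4.8)+(7.3 × 10⁻⁴)(-0.41) = 2.3 × 10⁻⁴ → stable
  99–107 m: −αΔT+βΔS = −(1.1 × 10⁻⁴)(+2.2)+(7.3 × 10⁻⁴)(+2.05) = 1.3 × 10⁻³ → stable
  107–150 m: −αΔT+βΔS = −(1.1 × 10⁻⁴)(+2.5)+(7.3 × 10⁻⁴)(-0.80) = -8.6 × 10⁻⁴ → UNSTABLE
  150–208 m: −αΔT+βΔS = −(1.1 × 10⁻⁴)(-1.2)+(7.3 × 10⁻⁴)(+0.02) = 1.5 × 10⁻⁴ → stable
The 107–150 m interval has Δρ < 0: lighter water underlies denser water.

107–150 m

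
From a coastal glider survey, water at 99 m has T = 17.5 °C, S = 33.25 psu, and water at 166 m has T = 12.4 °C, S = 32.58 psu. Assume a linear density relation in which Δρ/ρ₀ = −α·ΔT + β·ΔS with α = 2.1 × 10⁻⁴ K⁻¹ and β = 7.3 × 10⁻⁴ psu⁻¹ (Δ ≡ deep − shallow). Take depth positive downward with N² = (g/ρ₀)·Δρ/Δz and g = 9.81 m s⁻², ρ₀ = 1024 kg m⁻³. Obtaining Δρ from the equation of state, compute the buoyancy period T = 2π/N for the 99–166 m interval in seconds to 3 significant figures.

681 s

ΔT = -5.1 K, ΔS = -0.67 psu (deep − shallow).
Δρ/ρ₀ = −αΔT + βΔS = 1.071 × 10⁻³ − 4.891 × 10⁻⁴ = 5.819 × 10⁻⁴, so Δρ ≈ 0.5959 kg m⁻³.
N² = (g/ρ₀)·Δρ/Δz = g·(Δρ/ρ₀)/Δz = 9.81 × 5.819 × 10⁻⁴ / 67 = 8.5201 × 10⁻⁵ s⁻².
N = √(8.5201 × 10⁻⁵) = 9.2304 × 10⁻³ rad s⁻¹ → T = 2π/N = 680.71 s ≈ 681 s.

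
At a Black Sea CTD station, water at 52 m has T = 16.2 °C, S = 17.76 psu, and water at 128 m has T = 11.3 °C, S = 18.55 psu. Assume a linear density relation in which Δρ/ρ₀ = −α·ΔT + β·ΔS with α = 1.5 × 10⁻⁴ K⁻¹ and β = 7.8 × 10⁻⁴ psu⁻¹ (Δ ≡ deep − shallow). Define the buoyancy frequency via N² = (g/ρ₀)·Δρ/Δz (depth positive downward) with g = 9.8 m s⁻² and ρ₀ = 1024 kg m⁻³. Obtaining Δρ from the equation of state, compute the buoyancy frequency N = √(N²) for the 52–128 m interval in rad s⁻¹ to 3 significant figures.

0.0132 rad s⁻¹

ΔT = -4.9 K, ΔS = +0.79 psu (deep − shallow).
Δρ/ρ₀ = −αΔT + βΔS = 7.35 × 10⁻⁴ + 6.162 × 10⁻⁴ = 1.3512 × 10⁻³, so Δρ ≈ 1.384 kg m⁻³.
N² = (g/ρ₀)·Δρ/Δz = g·(Δρ/ρ₀)/Δz = 9.8 × 1.3512 × 10⁻³ / 76 = 1.7423 × 10⁻⁴ s⁻².
N = √(1.7423 × 10⁻⁴) = 0.013200 rad s⁻¹ ≈ 0.0132 rad s⁻¹.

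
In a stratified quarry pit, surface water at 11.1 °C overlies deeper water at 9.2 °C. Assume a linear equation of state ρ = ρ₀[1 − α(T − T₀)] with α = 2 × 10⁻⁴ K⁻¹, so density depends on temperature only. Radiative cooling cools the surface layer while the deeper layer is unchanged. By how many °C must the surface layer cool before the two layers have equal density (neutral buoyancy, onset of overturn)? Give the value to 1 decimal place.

With temperature the only control, equal density requires T_surf′ = T_deep.
T_surf′ = 9.2 °C.
Cooling required: 11.1 − 9.2 = 1.9 °C.

1.9 °C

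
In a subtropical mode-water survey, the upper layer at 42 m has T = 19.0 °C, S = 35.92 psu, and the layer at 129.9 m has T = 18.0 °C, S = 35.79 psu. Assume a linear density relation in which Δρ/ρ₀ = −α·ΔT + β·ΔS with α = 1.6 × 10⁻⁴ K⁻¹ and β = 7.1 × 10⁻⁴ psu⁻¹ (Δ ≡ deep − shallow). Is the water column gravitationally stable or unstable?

stable

ΔT = 18.0 − 19.0 = -1.0 K and ΔS = 35.79 − 35.92 = -0.13 psu (deep − shallow).
−αΔT = 1.60 × 10⁻⁴; βΔS = -9.23 × 10⁻⁵; sum Δρ/ρ₀ = 6.77 × 10⁻⁵.
Δρ/ρ₀ > 0, so Δρ > 0: deeper water is denser → statically stable.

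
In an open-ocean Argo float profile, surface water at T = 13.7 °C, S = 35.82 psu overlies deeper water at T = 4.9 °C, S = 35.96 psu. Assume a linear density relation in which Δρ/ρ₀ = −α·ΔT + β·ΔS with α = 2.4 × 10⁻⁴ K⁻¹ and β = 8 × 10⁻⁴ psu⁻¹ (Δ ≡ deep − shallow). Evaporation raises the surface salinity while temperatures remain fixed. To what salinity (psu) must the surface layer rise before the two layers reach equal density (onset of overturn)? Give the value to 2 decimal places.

38.60 psu

Neutral buoyancy requires −α(T_deep − T_surf) + β(S_deep − S_surf′) = 0.
S_surf′ = S_deep − (α/β)·ΔT = 35.96 − (2.4 × 10⁻⁴/8 × 10⁻⁴)·(-8.8) = 38.6000 psu.
Increase required: 38.6000 − 35.82 = 2.7800 psu.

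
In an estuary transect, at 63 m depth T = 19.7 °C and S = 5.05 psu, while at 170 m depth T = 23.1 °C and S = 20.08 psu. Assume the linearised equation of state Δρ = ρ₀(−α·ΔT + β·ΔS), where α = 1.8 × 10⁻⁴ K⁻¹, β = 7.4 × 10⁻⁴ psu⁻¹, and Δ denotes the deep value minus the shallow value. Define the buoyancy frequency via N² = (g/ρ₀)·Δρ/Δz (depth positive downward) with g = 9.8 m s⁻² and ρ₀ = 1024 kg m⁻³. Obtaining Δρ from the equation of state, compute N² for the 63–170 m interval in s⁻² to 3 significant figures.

ΔT = +3.4 K, ΔS = +15.03 psu (deep − shallow).
Δρ/ρ₀ = −αΔT + βΔS = -6.12 × 10⁻⁴ + 0.0111222 = 0.0105102, so Δρ ≈ 10.76 kg m⁻³.
N² = (g/ρ₀)·Δρ/Δz = g·(Δρ/ρ₀)/Δz = 9.8 × 0.0105102 / 107 = 9.6262 × 10⁻⁴ s⁻² ≈ 9.63 × 10⁻⁴ s⁻².

9.63 × 10⁻⁴ s⁻²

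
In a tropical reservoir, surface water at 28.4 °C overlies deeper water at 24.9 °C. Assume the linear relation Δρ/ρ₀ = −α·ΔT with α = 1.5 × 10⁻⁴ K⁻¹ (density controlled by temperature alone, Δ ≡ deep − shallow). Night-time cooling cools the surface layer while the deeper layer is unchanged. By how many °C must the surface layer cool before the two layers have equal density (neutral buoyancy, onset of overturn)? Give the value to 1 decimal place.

3.5 °C

With temperature the only control, equal density requires T_surf′ = T_deep.
T_surf′ = 24.9 °C.
Cooling required: 28.4 − 24.9 = 3.5 °C.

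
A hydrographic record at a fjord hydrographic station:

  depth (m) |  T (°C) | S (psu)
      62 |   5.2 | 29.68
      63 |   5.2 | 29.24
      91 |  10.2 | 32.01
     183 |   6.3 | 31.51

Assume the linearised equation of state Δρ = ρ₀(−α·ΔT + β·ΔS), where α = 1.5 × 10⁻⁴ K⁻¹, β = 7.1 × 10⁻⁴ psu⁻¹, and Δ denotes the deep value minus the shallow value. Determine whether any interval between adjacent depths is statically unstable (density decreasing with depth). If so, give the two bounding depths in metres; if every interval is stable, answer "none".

Evaluate Δρ/ρ₀ = −αΔT + βΔS across each adjacent pair:
  62–63 m: −αΔT+βΔS = −(1.5 × 10⁻⁴)(+0.0)+(7.1 × 10⁻⁴)(-0.44) = -3.1 × 10⁻⁴ → UNSTABLE
  63–91 m: −αΔT+βΔS = −(1.5 × 10⁻⁴)(+5.0)+(7.1 × 10⁻⁴)(+2.77) = 1.2 × 10⁻³ → stable
  91–183 m: −αΔT+βΔS = −(1.5 × 10⁻⁴)(-3.9)+(7.1 × 10⁻⁴)(-0.50) = 2.3 × 10⁻⁴ → stable
The 62–63 m interval has Δρ < 0: lighter water underlies denser water.

62–63 m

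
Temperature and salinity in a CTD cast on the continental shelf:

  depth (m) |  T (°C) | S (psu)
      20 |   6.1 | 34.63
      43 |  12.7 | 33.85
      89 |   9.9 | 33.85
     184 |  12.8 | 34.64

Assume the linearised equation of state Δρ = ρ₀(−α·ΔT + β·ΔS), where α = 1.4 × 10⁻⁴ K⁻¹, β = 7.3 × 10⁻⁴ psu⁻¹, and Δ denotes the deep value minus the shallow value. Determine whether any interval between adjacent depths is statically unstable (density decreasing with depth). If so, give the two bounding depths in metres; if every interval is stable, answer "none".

Evaluate Δρ/ρ₀ = −αΔT + βΔS across each adjacent pair:
  20–43 m: −αΔT+βΔS = −(1.4 × 10⁻⁴)(+6.6)+(7.3 × 10⁻⁴)(-0.78) = -1.5 × 10⁻³ → UNSTABLE
  43–89 m: −αΔT+βΔS = −(1.4 × 10⁻⁴)(-2.8)+(7.3 × 10⁻⁴)(+0.00) = 3.9 × 10⁻⁴ → stable
  89–184 m: −αΔT+βΔS = −(1.4 × 10⁻⁴)(+2.9)+(7.3 × 10⁻⁴)(+0.79) = 1.7 × 10⁻⁴ → stable
The 20–43 m interval has Δρ < 0: lighter water underlies denser water.

20–43 m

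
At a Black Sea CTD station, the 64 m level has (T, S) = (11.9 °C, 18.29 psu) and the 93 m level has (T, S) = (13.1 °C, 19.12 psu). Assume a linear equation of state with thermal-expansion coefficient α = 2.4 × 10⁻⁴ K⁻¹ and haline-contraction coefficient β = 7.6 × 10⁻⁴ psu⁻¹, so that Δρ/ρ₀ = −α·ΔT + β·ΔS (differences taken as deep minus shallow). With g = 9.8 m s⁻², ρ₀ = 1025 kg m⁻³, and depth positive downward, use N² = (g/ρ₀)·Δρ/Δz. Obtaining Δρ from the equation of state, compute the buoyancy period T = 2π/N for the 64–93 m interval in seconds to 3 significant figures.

ΔT = +1.2 K, ΔS = +0.83 psu (deep − shallow).
Δρ/ρ₀ = −αΔT + βΔS = -2.88 × 10⁻⁴ + 6.308 × 10⁻⁴ = 3.428 × 10⁻⁴, so Δρ ≈ 0.3514 kg m⁻³.
N² = (g/ρ₀)·Δρ/Δz = g·(Δρ/ρ₀)/Δz = 9.8 × 3.428 × 10⁻⁴ / 29 = 1.1584 × 10⁻⁴ s⁻².
N = √(1.1584 × 10⁻⁴) = 0.010763 rad s⁻¹ → T = 2π/N = 583.78 s ≈ 584 s.

584 s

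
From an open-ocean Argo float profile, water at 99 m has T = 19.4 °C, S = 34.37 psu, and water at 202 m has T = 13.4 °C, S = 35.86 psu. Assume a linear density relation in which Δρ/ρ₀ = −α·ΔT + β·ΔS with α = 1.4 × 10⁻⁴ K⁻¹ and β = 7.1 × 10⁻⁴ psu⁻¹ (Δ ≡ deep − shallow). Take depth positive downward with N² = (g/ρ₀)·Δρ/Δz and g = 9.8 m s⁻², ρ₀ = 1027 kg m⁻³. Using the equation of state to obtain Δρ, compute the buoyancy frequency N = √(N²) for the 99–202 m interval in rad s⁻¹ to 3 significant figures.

0.0134 rad s⁻¹

ΔT = -6.0 K, ΔS = +1.49 psu (deep − shallow).
Δρ/ρ₀ = −αΔT + βΔS = 8.40 × 10⁻⁴ + 1.0579 × 10⁻³ = 1.8979 × 10⁻³, so Δρ ≈ 1.949 kg m⁻³.
N² = (g/ρ₀)·Δρ/Δz = g·(Δρ/ρ₀)/Δz = 9.8 × 1.8979 × 10⁻³ / 103 = 1.8058 × 10⁻⁴ s⁻².
N = √(1.8058 × 10⁻⁴) = 0.013438 rad s⁻¹ ≈ 0.0134 rad s⁻¹.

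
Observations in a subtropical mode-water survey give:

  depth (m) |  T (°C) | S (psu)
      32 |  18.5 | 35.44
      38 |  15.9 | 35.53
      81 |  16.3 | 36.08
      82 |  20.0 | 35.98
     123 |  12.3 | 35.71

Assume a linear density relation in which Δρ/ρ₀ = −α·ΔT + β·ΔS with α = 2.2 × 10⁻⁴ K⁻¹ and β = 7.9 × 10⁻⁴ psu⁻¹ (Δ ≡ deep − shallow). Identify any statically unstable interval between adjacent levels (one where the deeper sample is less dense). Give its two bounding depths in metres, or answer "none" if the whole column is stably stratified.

Evaluate Δρ/ρ₀ = −αΔT + βΔS across each adjacent pair:
  32–38 m: −αΔT+βΔS = −(2.2 × 10⁻⁴)(-2.6)+(7.9 × 10⁻⁴)(+0.09) = 6.4 × 10⁻⁴ → stable
  38–81 m: −αΔT+βΔS = −(2.2 × 10⁻⁴)(+0.4)+(7.9 × 10⁻⁴)(+0.55) = 3.5 × 10⁻⁴ → stable
  81–82 m: −αΔT+βΔS = −(2.2 × 10⁻⁴)(+3.7)+(7.9 × 10⁻⁴)(-0.10) = -8.9 × 10⁻⁴ → UNSTABLE
  82–123 m: −αΔT+βΔS = −(2.2 × 10⁻⁴)(-7.7)+(7.9 × 10⁻⁴)(-0.27) = 1.5 × 10⁻³ → stable
The 81–82 m interval has Δρ < 0: lighter water underlies denser water.

81–82 m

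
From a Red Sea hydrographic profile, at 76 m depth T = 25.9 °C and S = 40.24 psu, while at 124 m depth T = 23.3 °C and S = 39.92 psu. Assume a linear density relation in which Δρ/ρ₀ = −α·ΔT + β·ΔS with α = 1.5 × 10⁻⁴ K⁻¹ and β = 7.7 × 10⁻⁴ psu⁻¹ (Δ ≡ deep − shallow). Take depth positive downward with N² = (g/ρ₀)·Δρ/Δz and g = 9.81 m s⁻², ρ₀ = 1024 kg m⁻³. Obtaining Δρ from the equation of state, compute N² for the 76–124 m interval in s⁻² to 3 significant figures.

2.93 × 10⁻⁵ s⁻²

ΔT = -2.6 K, ΔS = -0.32 psu (deep − shallow).
Δρ/ρ₀ = −αΔT + βΔS = 3.90 × 10⁻⁴ − 2.464 × 10⁻⁴ = 1.436 × 10⁻⁴, so Δρ ≈ 0.1470 kg m⁻³.
N² = (g/ρ₀)·Δρ/Δz = g·(Δρ/ρ₀)/Δz = 9.81 × 1.436 × 10⁻⁴ / 48 = 2.9348 × 10⁻⁵ s⁻² ≈ 2.93 × 10⁻⁵ s⁻².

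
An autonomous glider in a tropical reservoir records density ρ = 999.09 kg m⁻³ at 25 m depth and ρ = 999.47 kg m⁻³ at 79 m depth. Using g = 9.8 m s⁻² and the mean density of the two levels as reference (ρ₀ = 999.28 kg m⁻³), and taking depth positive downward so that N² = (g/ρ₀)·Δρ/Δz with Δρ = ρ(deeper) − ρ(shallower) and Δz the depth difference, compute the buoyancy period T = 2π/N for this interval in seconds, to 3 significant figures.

756 s

Δρ = 999.47 − 999.09 = 0.38 kg m⁻³ over Δz = 79 − 25 = 54 m.
N² = (9.8/999.28) × (0.38/54) = 6.9013 × 10⁻⁵ s⁻².
N = √(6.9013 × 10⁻⁵) = 8.3074 × 10⁻³ rad s⁻¹, so T = 2π/N = 756.34 s ≈ 756 s.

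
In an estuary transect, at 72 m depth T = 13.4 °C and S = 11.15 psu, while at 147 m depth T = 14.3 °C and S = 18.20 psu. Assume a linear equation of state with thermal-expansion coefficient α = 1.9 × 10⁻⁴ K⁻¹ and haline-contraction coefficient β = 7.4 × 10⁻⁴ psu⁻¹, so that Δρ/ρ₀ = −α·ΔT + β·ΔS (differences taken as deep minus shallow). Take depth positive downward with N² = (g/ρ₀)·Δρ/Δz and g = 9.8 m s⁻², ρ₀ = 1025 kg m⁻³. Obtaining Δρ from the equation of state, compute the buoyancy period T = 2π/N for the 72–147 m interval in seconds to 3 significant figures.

245 s

ΔT = +0.9 K, ΔS = +7.05 psu (deep − shallow).
Δρ/ρ₀ = −αΔT + βΔS = -1.71 × 10⁻⁴ + 5.217 × 10⁻³ = 5.046 × 10⁻³, so Δρ ≈ 5.172 kg m⁻³.
N² = (g/ρ₀)·Δρ/Δz = g·(Δρ/ρ₀)/Δz = 9.8 × 5.046 × 10⁻³ / 75 = 6.5934 × 10⁻⁴ s⁻².
N = √(6.5934 × 10⁻⁴) = 0.025678 rad s⁻¹ → T = 2π/N = 244.69 s ≈ 245 s.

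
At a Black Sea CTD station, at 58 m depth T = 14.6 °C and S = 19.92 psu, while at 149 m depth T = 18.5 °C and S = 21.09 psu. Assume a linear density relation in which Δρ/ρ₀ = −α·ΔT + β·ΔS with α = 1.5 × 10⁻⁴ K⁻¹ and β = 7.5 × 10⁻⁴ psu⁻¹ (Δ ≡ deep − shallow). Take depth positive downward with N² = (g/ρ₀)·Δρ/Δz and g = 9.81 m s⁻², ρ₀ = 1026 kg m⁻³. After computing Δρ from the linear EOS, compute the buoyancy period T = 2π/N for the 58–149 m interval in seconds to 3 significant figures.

1.12 × 10³ s

ΔT = +3.9 K, ΔS = +1.17 psu (deep − shallow).
Δρ/ρ₀ = −αΔT + βΔS = -5.85 × 10⁻⁴ + 8.775 × 10⁻⁴ = 2.925 × 10⁻⁴, so Δρ ≈ 0.3001 kg m⁻³.
N² = (g/ρ₀)·Δρ/Δz = g·(Δρ/ρ₀)/Δz = 9.81 × 2.925 × 10⁻⁴ / 91 = 3.1532 × 10⁻⁵ s⁻².
N = √(3.1532 × 10⁻⁵) = 5.6153 × 10⁻³ rad s⁻¹ → T = 2π/N = 1.1189 × 10³ s ≈ 1.12 × 10³ s.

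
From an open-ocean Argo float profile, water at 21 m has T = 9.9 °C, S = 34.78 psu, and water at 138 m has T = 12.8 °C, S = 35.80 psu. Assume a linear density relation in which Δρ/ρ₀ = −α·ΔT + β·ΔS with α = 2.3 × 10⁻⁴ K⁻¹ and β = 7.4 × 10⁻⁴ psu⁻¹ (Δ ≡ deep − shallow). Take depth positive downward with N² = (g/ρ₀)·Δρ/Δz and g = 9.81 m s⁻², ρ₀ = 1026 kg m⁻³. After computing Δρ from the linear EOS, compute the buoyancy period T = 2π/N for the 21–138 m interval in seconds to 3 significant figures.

2.32 × 10³ s

ΔT = +2.9 K, ΔS = +1.02 psu (deep − shallow).
Δρ/ρ₀ = −αΔT + βΔS = -6.67 × 10⁻⁴ + 7.548 × 10⁻⁴ = 8.78 × 10⁻⁵, so Δρ ≈ 0.09008 kg m⁻³.
N² = (g/ρ₀)·Δρ/Δz = g·(Δρ/ρ₀)/Δz = 9.81 × 8.78 × 10⁻⁵ / 117 = 7.3617 × 10⁻⁶ s⁻².
N = √(7.3617 × 10⁻⁶) = 2.7132 × 10⁻³ rad s⁻¹ → T = 2π/N = 2.3158 × 10³ s ≈ 2.32 × 10³ s.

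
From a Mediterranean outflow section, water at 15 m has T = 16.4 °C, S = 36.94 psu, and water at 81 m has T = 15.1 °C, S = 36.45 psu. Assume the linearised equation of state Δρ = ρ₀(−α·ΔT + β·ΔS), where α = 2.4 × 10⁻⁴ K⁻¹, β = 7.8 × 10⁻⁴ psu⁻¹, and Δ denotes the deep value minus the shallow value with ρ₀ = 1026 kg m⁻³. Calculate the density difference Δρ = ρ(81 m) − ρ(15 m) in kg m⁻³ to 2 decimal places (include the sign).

ΔT = -1.3 K, ΔS = -0.49 psu (deep − shallow).
Δρ/ρ₀ = −(2.4 × 10⁻⁴)(-1.3) + (7.8 × 10⁻⁴)(-0.49) = -7.02 × 10⁻⁵.
Δρ = 1026 × (-7.02 × 10⁻⁵) = -0.07 kg m⁻³.
Negative Δρ: lighter below, statically unstable.

-0.07 kg m⁻³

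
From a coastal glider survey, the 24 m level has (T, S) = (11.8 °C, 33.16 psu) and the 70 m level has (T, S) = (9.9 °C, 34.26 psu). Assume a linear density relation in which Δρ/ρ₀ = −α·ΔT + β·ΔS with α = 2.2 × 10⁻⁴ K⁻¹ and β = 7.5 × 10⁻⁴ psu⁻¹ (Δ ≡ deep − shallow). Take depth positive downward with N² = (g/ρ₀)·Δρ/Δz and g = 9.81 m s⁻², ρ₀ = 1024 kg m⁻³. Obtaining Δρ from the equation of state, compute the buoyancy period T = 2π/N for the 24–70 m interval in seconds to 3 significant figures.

ΔT = -1.9 K, ΔS = +1.10 psu (deep − shallow).
Δρ/ρ₀ = −αΔT + βΔS = 4.18 × 10⁻⁴ + 8.25 × 10⁻⁴ = 1.243 × 10⁻³, so Δρ ≈ 1.273 kg m⁻³.
N² = (g/ρ₀)·Δρ/Δz = g·(Δρ/ρ₀)/Δz = 9.81 × 1.243 × 10⁻³ / 46 = 2.6508 × 10⁻⁴ s⁻².
N = √(2.6508 × 10⁻⁴) = 0.016281 rad s⁻¹ → T = 2π/N = 385.92 s ≈ 386 s.

386 s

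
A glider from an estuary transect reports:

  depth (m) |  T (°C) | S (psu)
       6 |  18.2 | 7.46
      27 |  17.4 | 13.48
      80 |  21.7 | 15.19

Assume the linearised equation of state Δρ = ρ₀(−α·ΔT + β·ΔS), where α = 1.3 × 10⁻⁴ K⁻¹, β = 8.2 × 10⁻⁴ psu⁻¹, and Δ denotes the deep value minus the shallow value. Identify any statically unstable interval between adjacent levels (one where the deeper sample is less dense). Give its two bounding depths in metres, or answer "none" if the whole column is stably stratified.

Evaluate Δρ/ρ₀ = −αΔT + βΔS across each adjacent pair:
  6–27 m: −αΔT+βΔS = −(1.3 × 10⁻⁴)(-0.8)+(8.2 × 10⁻⁴)(+6.02) = 5.0 × 10⁻³ → stable
  27–80 m: −αΔT+βΔS = −(1.3 × 10⁻⁴)(+4.3)+(8.2 × 10⁻⁴)(+1.71) = 8.4 × 10⁻⁴ → stable
Every interval has Δρ > 0: the column is stably stratified throughout.

none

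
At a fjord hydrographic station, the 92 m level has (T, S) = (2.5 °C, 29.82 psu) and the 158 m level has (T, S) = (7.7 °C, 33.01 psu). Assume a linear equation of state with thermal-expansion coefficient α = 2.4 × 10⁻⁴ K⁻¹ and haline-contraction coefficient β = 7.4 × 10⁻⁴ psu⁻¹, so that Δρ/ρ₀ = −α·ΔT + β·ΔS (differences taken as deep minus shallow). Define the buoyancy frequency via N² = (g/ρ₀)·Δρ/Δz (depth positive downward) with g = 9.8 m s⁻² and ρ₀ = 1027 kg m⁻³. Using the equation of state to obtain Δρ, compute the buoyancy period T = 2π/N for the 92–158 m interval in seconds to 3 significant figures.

ΔT = +5.2 K, ΔS = +3.19 psu (deep − shallow).
Δρ/ρ₀ = −αΔT + βΔS = -1.248 × 10⁻³ + 2.3606 × 10⁻³ = 1.1126 × 10⁻³, so Δρ ≈ 1.143 kg m⁻³.
N² = (g/ρ₀)·Δρ/Δz = g·(Δρ/ρ₀)/Δz = 9.8 × 1.1126 × 10⁻³ / 66 = 1.6520 × 10⁻⁴ s⁻².
N = √(1.6520 × 10⁻⁴) = 0.012853 rad s⁻¹ → T = 2π/N = 488.85 s ≈ 489 s.

489 s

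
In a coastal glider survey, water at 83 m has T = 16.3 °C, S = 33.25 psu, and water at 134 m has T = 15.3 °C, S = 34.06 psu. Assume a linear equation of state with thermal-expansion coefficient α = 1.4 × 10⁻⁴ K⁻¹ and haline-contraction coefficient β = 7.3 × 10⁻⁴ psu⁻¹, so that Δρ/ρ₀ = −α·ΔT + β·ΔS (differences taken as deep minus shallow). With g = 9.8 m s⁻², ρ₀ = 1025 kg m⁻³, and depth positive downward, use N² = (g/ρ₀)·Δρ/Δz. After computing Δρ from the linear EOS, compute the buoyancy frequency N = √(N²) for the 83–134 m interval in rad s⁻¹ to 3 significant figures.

ΔT = -1.0 K, ΔS = +0.81 psu (deep − shallow).
Δρ/ρ₀ = −αΔT + βΔS = 1.40 × 10⁻⁴ + 5.913 × 10⁻⁴ = 7.313 × 10⁻⁴, so Δρ ≈ 0.7496 kg m⁻³.
N² = (g/ρ₀)·Δρ/Δz = g·(Δρ/ρ₀)/Δz = 9.8 × 7.313 × 10⁻⁴ / 51 = 1.4052 × 10⁻⁴ s⁻².
N = √(1.4052 × 10⁻⁴) = 0.011854 rad s⁻¹ ≈ 0.0119 rad s⁻¹.

0.0119 rad s⁻¹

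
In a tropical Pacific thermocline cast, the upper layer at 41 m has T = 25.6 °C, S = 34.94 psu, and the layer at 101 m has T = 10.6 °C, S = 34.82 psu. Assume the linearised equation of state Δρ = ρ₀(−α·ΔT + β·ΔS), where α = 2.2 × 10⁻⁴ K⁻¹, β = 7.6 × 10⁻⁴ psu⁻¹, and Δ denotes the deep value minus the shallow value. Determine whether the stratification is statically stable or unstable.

stable

ΔT = 10.6 − 25.6 = -15.0 K and ΔS = 34.82 − 34.94 = -0.12 psu (deep − shallow).
−αΔT = 3.30 × 10⁻³; βΔS = -9.12 × 10⁻⁵; sum Δρ/ρ₀ = 3.2088 × 10⁻³.
Δρ/ρ₀ > 0, so Δρ > 0: deeper water is denser → statically stable.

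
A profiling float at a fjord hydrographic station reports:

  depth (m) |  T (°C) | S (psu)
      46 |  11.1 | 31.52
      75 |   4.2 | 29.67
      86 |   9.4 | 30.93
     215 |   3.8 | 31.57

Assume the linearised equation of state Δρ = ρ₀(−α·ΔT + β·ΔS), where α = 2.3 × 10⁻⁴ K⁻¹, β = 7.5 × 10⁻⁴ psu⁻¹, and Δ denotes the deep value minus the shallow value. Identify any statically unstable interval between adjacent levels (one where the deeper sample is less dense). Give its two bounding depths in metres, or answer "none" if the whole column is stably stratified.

Evaluate Δρ/ρ₀ = −αΔT + βΔS across each adjacent pair:
  46–75 m: −αΔT+βΔS = −(2.3 × 10⁻⁴)(-6.9)+(7.5 × 10⁻⁴)(-1.85) = 2.0 × 10⁻⁴ → stable
  75–86 m: −αΔT+βΔS = −(2.3 × 10⁻⁴)(+5.2)+(7.5 × 10⁻⁴)(+1.26) = -2.5 × 10⁻⁴ → UNSTABLE
  86–215 m: −αΔT+βΔS = −(2.3 × 10⁻⁴)(-5.6)+(7.5 × 10⁻⁴)(+0.64) = 1.8 × 10⁻³ → stable
The 75–86 m interval has Δρ < 0: lighter water underlies denser water.

75–86 m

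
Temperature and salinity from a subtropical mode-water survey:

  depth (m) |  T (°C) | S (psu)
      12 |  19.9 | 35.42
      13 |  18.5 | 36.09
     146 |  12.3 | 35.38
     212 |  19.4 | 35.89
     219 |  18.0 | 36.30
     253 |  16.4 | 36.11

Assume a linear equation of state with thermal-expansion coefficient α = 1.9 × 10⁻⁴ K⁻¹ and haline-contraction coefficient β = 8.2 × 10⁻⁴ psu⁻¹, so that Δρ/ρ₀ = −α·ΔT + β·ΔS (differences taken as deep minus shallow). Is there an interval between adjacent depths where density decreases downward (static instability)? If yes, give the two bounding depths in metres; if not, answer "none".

146–212 m

Evaluate Δρ/ρ₀ = −αΔT + βΔS across each adjacent pair:
  12–13 m: −αΔT+βΔS = −(1.9 × 10⁻⁴)(-1.4)+(8.2 × 10⁻⁴)(+0.67) = 8.2 × 10⁻⁴ → stable
  13–146 m: −αΔT+βΔS = −(1.9 × 10⁻⁴)(-6.2)+(8.2 × 10⁻⁴)(-0.71) = 6.0 × 10⁻⁴ → stable
  146–212 m: −αΔT+βΔS = −(1.9 × 10⁻⁴)(+7.1)+(8.2 × 10⁻⁴)(+0.51) = -9.3 × 10⁻⁴ → UNSTABLE
  212–219 m: −αΔT+βΔS = −(1.9 × 10⁻⁴)(-1.4)+(8.2 × 10⁻⁴)(+0.41) = 6.0 × 10⁻⁴ → stable
  219–253 m: −αΔT+βΔS = −(1.9 × 10⁻⁴)(-1.6)+(8.2 × 10⁻⁴)(-0.19) = 1.5 × 10⁻⁴ → stable
The 146–212 m interval has Δρ < 0: lighter water underlies denser water.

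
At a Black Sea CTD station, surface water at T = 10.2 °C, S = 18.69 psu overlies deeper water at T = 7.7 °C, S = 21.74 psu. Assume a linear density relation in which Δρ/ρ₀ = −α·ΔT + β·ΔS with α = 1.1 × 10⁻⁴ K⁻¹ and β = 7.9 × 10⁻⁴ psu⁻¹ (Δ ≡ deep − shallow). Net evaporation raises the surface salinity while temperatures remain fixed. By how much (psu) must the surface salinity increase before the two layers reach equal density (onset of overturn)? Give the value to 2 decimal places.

Neutral buoyancy requires −α(T_deep − T_surf) + β(S_deep − S_surf′) = 0.
S_surf′ = S_deep − (α/β)·ΔT = 21.74 − (1.1 × 10⁻⁴/7.9 × 10⁻⁴)·(-2.5) = 22.0881 psu.
Increase required: 22.0881 − 18.69 = 3.3981 psu.

3.40 psu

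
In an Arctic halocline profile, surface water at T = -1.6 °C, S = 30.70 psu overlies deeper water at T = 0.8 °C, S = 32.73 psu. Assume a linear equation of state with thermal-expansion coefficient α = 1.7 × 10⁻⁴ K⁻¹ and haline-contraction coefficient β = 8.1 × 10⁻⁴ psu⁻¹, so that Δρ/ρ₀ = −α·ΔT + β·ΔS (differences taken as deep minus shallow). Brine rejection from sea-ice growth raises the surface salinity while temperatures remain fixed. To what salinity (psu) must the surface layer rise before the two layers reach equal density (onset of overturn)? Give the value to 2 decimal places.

Neutral buoyancy requires −α(T_deep − T_surf) + β(S_deep − S_surf′) = 0.
S_surf′ = S_deep − (α/β)·ΔT = 32.73 − (1.7 × 10⁻⁴/8.1 × 10⁻⁴)·(+2.4) = 32.2263 psu.
Increase required: 32.2263 − 30.70 = 1.5263 psu.

32.23 psu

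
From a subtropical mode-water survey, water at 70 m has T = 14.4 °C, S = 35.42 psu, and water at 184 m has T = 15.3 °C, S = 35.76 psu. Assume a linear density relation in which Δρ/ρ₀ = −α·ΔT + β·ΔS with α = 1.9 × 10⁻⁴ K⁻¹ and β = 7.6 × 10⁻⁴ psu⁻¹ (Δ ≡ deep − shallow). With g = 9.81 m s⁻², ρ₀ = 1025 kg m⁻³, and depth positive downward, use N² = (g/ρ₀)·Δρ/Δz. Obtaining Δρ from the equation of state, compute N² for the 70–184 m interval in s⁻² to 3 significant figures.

7.52 × 10⁻⁶ s⁻²

ΔT = +0.9 K, ΔS = +0.34 psu (deep − shallow).
Δρ/ρ₀ = −αΔT + βΔS = -1.71 × 10⁻⁴ + 2.584 × 10⁻⁴ = 8.74 × 10⁻⁵, so Δρ ≈ 0.08959 kg m⁻³.
N² = (g/ρ₀)·Δρ/Δz = g·(Δρ/ρ₀)/Δz = 9.81 × 8.74 × 10⁻⁵ / 114 = 7.5210 × 10⁻⁶ s⁻² ≈ 7.52 × 10⁻⁶ s⁻².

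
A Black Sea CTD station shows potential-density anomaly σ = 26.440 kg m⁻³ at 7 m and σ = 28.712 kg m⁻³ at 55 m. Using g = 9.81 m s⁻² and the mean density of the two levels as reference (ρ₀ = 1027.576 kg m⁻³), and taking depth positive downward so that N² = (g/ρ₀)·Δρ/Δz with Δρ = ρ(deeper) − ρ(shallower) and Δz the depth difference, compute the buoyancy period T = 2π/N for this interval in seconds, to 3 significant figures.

296 s

Δρ = 1028.712 − 1026.440 = 2.272 kg m⁻³ over Δz = 55 − 7 = 48 m.
N² = (9.81/1027.576) × (2.272/48) = 4.5188 × 10⁻⁴ s⁻².
N = √(4.5188 × 10⁻⁴) = 0.021257 rad s⁻¹, so T = 2π/N = 295.58 s ≈ 296 s.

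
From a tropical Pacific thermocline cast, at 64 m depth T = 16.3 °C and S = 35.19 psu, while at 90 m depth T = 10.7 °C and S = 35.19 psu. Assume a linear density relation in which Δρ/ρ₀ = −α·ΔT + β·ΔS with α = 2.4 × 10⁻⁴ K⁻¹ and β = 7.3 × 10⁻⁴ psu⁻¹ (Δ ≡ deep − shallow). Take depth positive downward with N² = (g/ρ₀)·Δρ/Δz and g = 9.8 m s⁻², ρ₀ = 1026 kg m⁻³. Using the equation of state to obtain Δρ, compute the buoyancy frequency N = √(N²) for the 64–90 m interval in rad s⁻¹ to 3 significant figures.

ΔT = -5.6 K, ΔS = +0.00 psu (deep − shallow).
Δρ/ρ₀ = −αΔT + βΔS = 1.344 × 10⁻³ + 0 = 1.344 × 10⁻³, so Δρ ≈ 1.379 kg m⁻³.
N² = (g/ρ₀)·Δρ/Δz = g·(Δρ/ρ₀)/Δz = 9.8 × 1.344 × 10⁻³ / 26 = 5.0658 × 10⁻⁴ s⁻².
N = √(5.0658 × 10⁻⁴) = 0.022507 rad s⁻¹ ≈ 0.0225 rad s⁻¹.

0.0225 rad s⁻¹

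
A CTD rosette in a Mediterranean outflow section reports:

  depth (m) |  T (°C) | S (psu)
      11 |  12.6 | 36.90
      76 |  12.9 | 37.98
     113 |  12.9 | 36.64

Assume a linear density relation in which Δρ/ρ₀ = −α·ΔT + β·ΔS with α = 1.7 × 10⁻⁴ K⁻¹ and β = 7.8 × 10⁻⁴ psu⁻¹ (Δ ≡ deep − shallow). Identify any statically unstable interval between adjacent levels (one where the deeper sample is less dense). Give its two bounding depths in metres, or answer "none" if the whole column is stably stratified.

Evaluate Δρ/ρ₀ = −αΔT + βΔS across each adjacent pair:
  11–76 m: −αΔT+βΔS = −(1.7 × 10⁻⁴)(+0.3)+(7.8 × 10⁻⁴)(+1.08) = 7.9 × 10⁻⁴ → stable
  76–113 m: −αΔT+βΔS = −(1.7 × 10⁻⁴)(+0.0)+(7.8 × 10⁻⁴)(-1.34) = -1.0 × 10⁻³ → UNSTABLE
The 76–113 m interval has Δρ < 0: lighter water underlies denser water.

76–113 m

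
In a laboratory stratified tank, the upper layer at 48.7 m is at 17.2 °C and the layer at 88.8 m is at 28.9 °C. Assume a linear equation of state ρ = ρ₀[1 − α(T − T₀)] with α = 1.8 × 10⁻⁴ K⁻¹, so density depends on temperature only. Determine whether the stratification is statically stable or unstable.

unstable

ΔT = 28.9 − 17.2 = +11.7 K, so Δρ/ρ₀ = −αΔT = -2.106 × 10⁻³.
Δρ/ρ₀ < 0, so Δρ < 0: deeper water is lighter → statically unstable; the column would overturn.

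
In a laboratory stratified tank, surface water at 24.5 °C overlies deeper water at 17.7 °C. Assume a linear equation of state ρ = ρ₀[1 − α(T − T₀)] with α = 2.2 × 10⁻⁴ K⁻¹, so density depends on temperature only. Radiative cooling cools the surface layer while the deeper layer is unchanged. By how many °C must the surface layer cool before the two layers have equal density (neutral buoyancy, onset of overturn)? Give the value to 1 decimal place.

6.8 °C

With temperature the only control, equal density requires T_surf′ = T_deep.
T_surf′ = 17.7 °C.
Cooling required: 24.5 − 17.7 = 6.8 °C.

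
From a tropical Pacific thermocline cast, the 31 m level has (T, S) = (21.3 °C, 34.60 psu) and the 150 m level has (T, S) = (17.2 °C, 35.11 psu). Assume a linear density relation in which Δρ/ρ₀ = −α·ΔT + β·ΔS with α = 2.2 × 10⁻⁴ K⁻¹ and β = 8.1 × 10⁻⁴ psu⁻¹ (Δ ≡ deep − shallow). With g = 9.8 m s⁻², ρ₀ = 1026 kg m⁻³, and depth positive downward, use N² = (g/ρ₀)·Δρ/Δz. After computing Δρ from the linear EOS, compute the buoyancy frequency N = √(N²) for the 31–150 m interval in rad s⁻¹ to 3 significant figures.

0.0104 rad s⁻¹

ΔT = -4.1 K, ΔS = +0.51 psu (deep − shallow).
Δρ/ρ₀ = −αΔT + βΔS = 9.02 × 10⁻⁴ + 4.131 × 10⁻⁴ = 1.3151 × 10⁻³, so Δρ ≈ 1.349 kg m⁻³.
N² = (g/ρ₀)·Δρ/Δz = g·(Δρ/ρ₀)/Δz = 9.8 × 1.3151 × 10⁻³ / 119 = 1.0830 × 10⁻⁴ s⁻².
N = √(1.0830 × 10⁻⁴) = 0.010407 rad s⁻¹ ≈ 0.0104 rad s⁻¹.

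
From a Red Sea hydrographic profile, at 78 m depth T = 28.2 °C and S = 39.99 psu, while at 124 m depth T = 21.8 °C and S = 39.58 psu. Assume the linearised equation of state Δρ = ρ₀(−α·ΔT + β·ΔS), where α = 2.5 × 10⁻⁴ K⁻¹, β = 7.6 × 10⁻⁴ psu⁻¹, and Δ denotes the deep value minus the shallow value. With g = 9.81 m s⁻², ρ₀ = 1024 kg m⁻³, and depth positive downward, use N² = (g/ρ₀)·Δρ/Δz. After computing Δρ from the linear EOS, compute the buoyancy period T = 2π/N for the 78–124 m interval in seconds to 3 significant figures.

ΔT = -6.4 K, ΔS = -0.41 psu (deep − shallow).
Δρ/ρ₀ = −αΔT + βΔS = 1.60 × 10⁻³ − 3.116 × 10⁻⁴ = 1.2884 × 10⁻³, so Δρ ≈ 1.319 kg m⁻³.
N² = (g/ρ₀)·Δρ/Δz = g·(Δρ/ρ₀)/Δz = 9.81 × 1.2884 × 10⁻³ / 46 = 2.7477 × 10⁻⁴ s⁻².
N = √(2.7477 × 10⁻⁴) = 0.016576 rad s⁻¹ → T = 2π/N = 379.05 s ≈ 379 s.

379 s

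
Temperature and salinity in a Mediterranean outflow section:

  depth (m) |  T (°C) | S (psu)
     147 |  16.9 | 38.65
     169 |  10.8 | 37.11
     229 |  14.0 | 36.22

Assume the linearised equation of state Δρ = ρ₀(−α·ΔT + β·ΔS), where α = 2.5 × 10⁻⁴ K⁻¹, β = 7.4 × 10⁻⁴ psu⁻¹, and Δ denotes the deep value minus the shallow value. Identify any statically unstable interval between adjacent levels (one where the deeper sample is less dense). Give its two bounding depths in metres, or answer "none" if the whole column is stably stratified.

Evaluate Δρ/ρ₀ = −αΔT + βΔS across each adjacent pair:
  147–169 m: −αΔT+βΔS = −(2.5 × 10⁻⁴)(-6.1)+(7.4 × 10⁻⁴)(-1.54) = 3.9 × 10⁻⁴ → stable
  169–229 m: −αΔT+βΔS = −(2.5 × 10⁻⁴)(+3.2)+(7.4 × 10⁻⁴)(-0.89) = -1.5 × 10⁻³ → UNSTABLE
The 169–229 m interval has Δρ < 0: lighter water underlies denser water.

169–229 m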